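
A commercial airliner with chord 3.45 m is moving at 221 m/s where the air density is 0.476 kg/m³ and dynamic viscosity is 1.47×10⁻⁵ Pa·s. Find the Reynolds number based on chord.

Re = ρ·v·c/μ = 0.476 × 221 × 3.45 / (1.47×10⁻⁵) = 2.47×10^7

Re = 2.47×10^7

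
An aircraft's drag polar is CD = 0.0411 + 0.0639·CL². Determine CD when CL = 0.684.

CD = 0.0411 + 0.0639 × 0.684² = 0.0411 + 0.0299 = 0.071

CD = 0.071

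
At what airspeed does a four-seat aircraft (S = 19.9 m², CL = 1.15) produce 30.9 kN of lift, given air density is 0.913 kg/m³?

v = 54.4 m/s

L = ½ρv²S·CL ⇒ v = √(2L/(ρ·S·CL))
v = √(2 × 30900 / (0.913 × 19.9 × 1.15)) = √2958 = 54.4 m/s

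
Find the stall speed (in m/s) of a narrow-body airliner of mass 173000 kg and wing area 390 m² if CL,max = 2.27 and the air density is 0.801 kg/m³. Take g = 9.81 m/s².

Stall occurs when L = W at CL,max. W = mg = 173000 × 9.81 = 1.697×10^6 N.
From L = ½ρV²S·CL,max = W: V_stall = √(2W/(ρSCL,max)) = √(2·1.697×10^6/(0.801·390·2.27))
V_stall = √4787 = 69.2 m/s

V_stall = 69.2 m/s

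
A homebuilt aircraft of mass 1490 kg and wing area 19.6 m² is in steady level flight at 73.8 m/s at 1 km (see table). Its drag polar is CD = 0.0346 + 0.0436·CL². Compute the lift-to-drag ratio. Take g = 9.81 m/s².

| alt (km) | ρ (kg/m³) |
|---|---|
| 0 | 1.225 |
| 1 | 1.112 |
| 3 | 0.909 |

L/D = 6.61

At 1 km, from the table: ρ = 1.112 kg/m³.
In steady level flight, lift balances weight: W = mg = 1490 × 9.81 = 14617 N.
Dynamic pressure q = 0.5 × 1.112 × 73.8² = 3028 Pa.
Required CL = L/(qS) = 14617/(3028·19.6) = 0.2463.
CD = 0.0346 + 0.0436 × 0.2463² = 0.03724.
L/D = CL/CD = 0.2463 / 0.03724 = 6.61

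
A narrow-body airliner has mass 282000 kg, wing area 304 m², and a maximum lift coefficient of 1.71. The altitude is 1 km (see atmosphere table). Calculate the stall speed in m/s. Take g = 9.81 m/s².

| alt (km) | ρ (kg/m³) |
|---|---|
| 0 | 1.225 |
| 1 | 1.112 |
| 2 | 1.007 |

At 1 km, from the table: ρ = 1.112 kg/m³.
Stall occurs when L = W at CL,max. W = mg = 282000 × 9.81 = 2.766×10^6 N.
V_stall = √(2W/(ρ·S·CL,max)) = √(2 × 2.766×10^6 / (1.112 × 304 × 1.71))
V_stall = √9571 = 97.8 m/s

V_stall = 97.8 m/s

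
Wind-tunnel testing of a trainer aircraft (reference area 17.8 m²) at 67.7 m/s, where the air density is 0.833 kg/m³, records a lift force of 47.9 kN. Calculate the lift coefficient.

CL = 1.41

From L = ½ρv²S·CL, rearranging gives CL = 2L/(ρv²S).
CL = 2 × 47900 / (0.833 × 67.7² × 17.8) = 1.41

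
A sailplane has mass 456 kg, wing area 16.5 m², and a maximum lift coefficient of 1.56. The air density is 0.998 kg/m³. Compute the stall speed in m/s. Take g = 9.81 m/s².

V_stall = 18.7 m/s

At stall, lift equals weight: L = W = m·g = 456 × 9.81 = 4473 N.
From L = ½ρV²S·CL,max = W: V_stall = √(2W/(ρSCL,max)) = √(2·4473/(0.998·16.5·1.56))
V_stall = √348.3 = 18.7 m/s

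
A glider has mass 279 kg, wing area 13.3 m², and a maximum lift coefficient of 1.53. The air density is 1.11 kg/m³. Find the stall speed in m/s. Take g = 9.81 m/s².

V_stall = 15.6 m/s

Weight W = mg = 279 × 9.81 = 2737 N.
V_stall = √(2W/(ρ·S·CL,max)) = √(2 × 2737 / (1.11 × 13.3 × 1.53))
V_stall = √242.3 = 15.6 m/s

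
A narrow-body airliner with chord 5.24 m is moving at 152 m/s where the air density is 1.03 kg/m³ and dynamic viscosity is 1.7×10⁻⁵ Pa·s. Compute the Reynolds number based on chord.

Re = 4.83×10^7

Re = ρ·v·c/μ = 1.03 × 152 × 5.24 / (1.7×10⁻⁵) = 4.83×10^7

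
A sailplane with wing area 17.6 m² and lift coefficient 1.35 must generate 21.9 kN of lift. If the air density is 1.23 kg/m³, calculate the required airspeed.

L = ½ρv²S·CL ⇒ v = √(2L/(ρ·S·CL))
v = √(2 × 21900 / (1.23 × 17.6 × 1.35)) = √1499 = 38.7 m/s

v = 38.7 m/s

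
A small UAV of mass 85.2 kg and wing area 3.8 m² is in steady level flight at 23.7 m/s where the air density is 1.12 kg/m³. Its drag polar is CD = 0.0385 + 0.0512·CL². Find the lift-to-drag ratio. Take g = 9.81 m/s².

In steady level flight, lift balances weight: W = mg = 85.2 × 9.81 = 835.81 N.
Dynamic pressure q = 0.5 × 1.12 × 23.7² = 314.5 Pa.
Required CL = L/(qS) = 835.81/(314.5·3.8) = 0.6993.
CD = 0.0385 + 0.0512 × 0.6993² = 0.06354.
L/D = CL/CD = 0.6993 / 0.06354 = 11

L/D = 11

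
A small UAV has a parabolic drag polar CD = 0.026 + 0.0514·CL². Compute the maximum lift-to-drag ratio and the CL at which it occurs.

(L/D)max = 13.7, at CL = 0.711

For CD = CD0 + K·CL², (L/D)max occurs at CL* = √(CD0/K) and equals 1/(2√(K·CD0)).
(L/D)max = 1/(2√(0.0514 × 0.026)) = 1/(2 × 0.03656) = 13.7
CL* = √(0.026/0.0514) = 0.711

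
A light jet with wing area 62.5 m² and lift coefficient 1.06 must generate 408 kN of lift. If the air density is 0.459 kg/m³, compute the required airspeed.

L = ½ρv²S·CL ⇒ v = √(2L/(ρ·S·CL))
v = √(2 × 4.08×10^5 / (0.459 × 62.5 × 1.06)) = √26830 = 164 m/s

v = 164 m/s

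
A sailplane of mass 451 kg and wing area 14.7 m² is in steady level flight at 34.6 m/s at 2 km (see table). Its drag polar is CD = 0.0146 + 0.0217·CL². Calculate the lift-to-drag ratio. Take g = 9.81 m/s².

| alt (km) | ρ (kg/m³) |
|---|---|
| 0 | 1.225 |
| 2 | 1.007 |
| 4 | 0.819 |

At 2 km, from the table: ρ = 1.007 kg/m³.
Level flight ⇒ L = W = m·g = 451 × 9.81 = 4424.3 N.
q = ½ρv² = ½ × 1.007 × 34.6² = 602.8 Pa.
CL = W/(q·S) = 4424.3 / (602.8 × 14.7) = 0.4993.
CD = 0.0146 + 0.0217 × 0.4993² = 0.02001.
L/D = CL/CD = 0.4993 / 0.02001 = 25

L/D = 25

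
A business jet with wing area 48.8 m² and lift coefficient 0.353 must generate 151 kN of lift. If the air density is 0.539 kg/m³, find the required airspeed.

L = ½ρv²S·CL ⇒ v = √(2L/(ρ·S·CL))
v = √(2 × 1.51×10^5 / (0.539 × 48.8 × 0.353)) = √32530 = 180 m/s

v = 180 m/s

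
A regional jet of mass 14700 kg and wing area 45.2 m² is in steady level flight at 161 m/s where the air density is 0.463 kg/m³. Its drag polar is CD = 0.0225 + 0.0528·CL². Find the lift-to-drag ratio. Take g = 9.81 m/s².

L/D = 14.2

Level flight ⇒ L = W = m·g = 14700 × 9.81 = 1.4421×10^5 N.
q = ½ρv² = ½ × 0.463 × 161² = 6001 Pa.
Required CL = L/(qS) = 1.4421×10^5/(6001·45.2) = 0.5317.
CD = 0.0225 + 0.0528 × 0.5317² = 0.03743.
L/D = CL/CD = 0.5317 / 0.03743 = 14.2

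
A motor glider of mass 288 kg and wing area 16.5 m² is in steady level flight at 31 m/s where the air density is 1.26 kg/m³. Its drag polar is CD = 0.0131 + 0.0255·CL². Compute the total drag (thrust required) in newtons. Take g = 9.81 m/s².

D = 151 N

Level flight ⇒ L = W = m·g = 288 × 9.81 = 2825.3 N.
q = ½ρv² = ½ × 1.26 × 31² = 605.4 Pa.
CL = 2W/(ρv²S) = 2×2825.3/(1.26×31²×16.5) = 0.2828.
CD = 0.0131 + 0.0255 × 0.2828² = 0.01514.
D = q·S·CD = 605.4 × 16.5 × 0.01514 = 151.2 N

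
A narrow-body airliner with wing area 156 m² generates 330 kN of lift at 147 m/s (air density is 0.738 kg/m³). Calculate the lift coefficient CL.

From L = ½ρv²S·CL, rearranging gives CL = 2L/(ρv²S).
CL = 2 × 3.3×10^5 / (0.738 × 147² × 156) = 0.265

CL = 0.265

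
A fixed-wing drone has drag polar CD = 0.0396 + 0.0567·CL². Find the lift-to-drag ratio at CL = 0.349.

CD = 0.0396 + 0.0567 × 0.349² = 0.04651
L/D = CL/CD = 0.349 / 0.04651 = 7.5

L/D = 7.5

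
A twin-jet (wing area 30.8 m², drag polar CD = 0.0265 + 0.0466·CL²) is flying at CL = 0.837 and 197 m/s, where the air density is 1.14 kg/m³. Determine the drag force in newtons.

CD = 0.0265 + 0.0466 × 0.837² = 0.05915
D = ½ρv²S·CD = ½ × 1.14 × 197² × 30.8 × 0.05915 = 40300 N

D = 40300 N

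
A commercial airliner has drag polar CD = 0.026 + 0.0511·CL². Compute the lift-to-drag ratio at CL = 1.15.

L/D = 12.3

CD = 0.026 + 0.0511 × 1.15² = 0.09358
L/D = CL/CD = 1.15 / 0.09358 = 12.3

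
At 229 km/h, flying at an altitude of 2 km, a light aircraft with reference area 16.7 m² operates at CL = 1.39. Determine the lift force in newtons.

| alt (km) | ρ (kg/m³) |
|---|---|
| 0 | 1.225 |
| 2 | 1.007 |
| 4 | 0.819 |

At 2 km, from the table: ρ = 1.007 kg/m³.
Convert speed: v = 229 km/h ÷ 3.6 = 63.61 m/s.
L = ½ρv²S·CL = ½ × 1.007 × 63.61² × 16.7 × 1.39 = 47300 N ≈ 47.3 kN

L = 47300 N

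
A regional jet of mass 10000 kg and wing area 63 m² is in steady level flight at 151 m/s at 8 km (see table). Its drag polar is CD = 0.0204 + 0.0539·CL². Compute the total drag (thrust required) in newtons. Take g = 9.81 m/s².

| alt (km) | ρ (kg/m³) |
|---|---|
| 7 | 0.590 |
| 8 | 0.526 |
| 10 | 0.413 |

At 8 km, from the table: ρ = 0.526 kg/m³.
Level flight ⇒ L = W = m·g = 10000 × 9.81 = 98100 N.
Dynamic pressure q = 0.5 × 0.526 × 151² = 5997 Pa.
CL = W/(q·S) = 98100 / (5997 × 63) = 0.2597.
CD = 0.0204 + 0.0539 × 0.2597² = 0.02403.
D = q·S·CD = 5997 × 63 × 0.02403 = 9080 N

D = 9080 N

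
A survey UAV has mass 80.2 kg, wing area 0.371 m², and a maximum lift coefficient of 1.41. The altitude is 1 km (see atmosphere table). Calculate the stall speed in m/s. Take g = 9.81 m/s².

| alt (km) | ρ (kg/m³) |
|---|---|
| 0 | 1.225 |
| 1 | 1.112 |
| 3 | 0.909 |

At 1 km, from the table: ρ = 1.112 kg/m³.
At stall, lift equals weight: L = W = m·g = 80.2 × 9.81 = 786.8 N.
From L = ½ρV²S·CL,max = W: V_stall = √(2W/(ρSCL,max)) = √(2·786.8/(1.112·0.371·1.41))
V_stall = √2705 = 52 m/s

V_stall = 52 m/s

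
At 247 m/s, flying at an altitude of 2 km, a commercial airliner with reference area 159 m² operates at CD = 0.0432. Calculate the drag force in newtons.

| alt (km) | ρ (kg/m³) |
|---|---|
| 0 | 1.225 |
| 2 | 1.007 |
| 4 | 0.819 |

D = 2.11×10^5 N

At 2 km, from the table: ρ = 1.007 kg/m³.
D = ½ρv²S·CD = ½ × 1.007 × 247² × 159 × 0.0432 = 2.11×10^5 N ≈ 211 kN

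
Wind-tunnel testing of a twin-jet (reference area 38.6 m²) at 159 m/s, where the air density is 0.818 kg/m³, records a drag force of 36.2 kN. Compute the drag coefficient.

From D = ½ρv²S·CD, rearranging gives CD = 2D/(ρv²S).
CD = 2 × 36200 / (0.818 × 159² × 38.6) = 0.0907

CD = 0.0907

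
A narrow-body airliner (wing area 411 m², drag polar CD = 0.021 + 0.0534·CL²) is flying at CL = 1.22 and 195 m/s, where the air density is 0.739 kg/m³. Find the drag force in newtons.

CD = 0.021 + 0.0534 × 1.22² = 0.1005
D = ½ρv²S·CD = ½ × 0.739 × 195² × 411 × 0.1005 = 5.8×10^5 N

D = 5.8×10^5 N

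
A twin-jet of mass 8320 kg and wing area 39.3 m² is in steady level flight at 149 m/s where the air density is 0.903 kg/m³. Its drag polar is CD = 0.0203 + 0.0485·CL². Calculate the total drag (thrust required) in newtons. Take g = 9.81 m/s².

D = 8820 N

In steady level flight, lift balances weight: W = mg = 8320 × 9.81 = 81619 N.
q = ½ρv² = ½ × 0.903 × 149² = 10020 Pa.
CL = 2W/(ρv²S) = 2×81619/(0.903×149²×39.3) = 0.2072.
CD = 0.0203 + 0.0485 × 0.2072² = 0.02238.
D = q·S·CD = 10020 × 39.3 × 0.02238 = 8817 N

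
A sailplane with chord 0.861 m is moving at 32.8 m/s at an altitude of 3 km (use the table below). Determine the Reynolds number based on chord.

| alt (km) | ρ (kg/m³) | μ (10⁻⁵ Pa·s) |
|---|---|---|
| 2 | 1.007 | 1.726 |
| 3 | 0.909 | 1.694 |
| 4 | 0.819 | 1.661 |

At 3 km, from the table: ρ = 0.909 kg/m³, μ = 1.694×10⁻⁵ Pa·s.
Re = ρ·v·c/μ = 0.909 × 32.8 × 0.861 / (1.694×10⁻⁵) = 1.52×10^6

Re = 1.52×10^6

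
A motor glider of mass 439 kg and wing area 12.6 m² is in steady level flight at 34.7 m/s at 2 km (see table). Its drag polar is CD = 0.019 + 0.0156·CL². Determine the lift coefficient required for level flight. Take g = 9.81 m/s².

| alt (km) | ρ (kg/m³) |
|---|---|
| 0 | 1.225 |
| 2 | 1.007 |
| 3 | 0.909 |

At 2 km, from the table: ρ = 1.007 kg/m³.
Weight W = mg = 439 × 9.81 = 4306.6 N; in level flight L = W.
Dynamic pressure q = 0.5 × 1.007 × 34.7² = 606.3 Pa.
CL = W/(q·S) = 4306.6 / (606.3 × 12.6) = 0.5638.

CL = 0.564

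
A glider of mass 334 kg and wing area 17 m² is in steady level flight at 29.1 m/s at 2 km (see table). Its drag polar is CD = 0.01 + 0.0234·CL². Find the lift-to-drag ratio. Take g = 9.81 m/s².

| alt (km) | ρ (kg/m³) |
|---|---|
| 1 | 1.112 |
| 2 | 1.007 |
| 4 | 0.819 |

L/D = 30.6

At 2 km, from the table: ρ = 1.007 kg/m³.
In steady level flight, lift balances weight: W = mg = 334 × 9.81 = 3276.5 N.
Dynamic pressure q = 0.5 × 1.007 × 29.1² = 426.4 Pa.
CL = 2W/(ρv²S) = 2×3276.5/(1.007×29.1²×17) = 0.452.
CD = 0.01 + 0.0234 × 0.452² = 0.01478.
L/D = CL/CD = 0.452 / 0.01478 = 30.6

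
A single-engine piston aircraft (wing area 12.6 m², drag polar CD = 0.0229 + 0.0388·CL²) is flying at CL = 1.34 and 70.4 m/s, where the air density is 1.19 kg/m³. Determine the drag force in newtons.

D = 3440 N

CD = 0.0229 + 0.0388 × 1.34² = 0.09257
D = ½ρv²S·CD = ½ × 1.19 × 70.4² × 12.6 × 0.09257 = 3440 N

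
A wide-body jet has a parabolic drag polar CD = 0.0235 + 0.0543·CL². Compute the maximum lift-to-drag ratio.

(L/D)max = 14

For CD = CD0 + K·CL², (L/D)max occurs at CL* = √(CD0/K) and equals 1/(2√(K·CD0)).
(L/D)max = 1/(2√(0.0543 × 0.0235)) = 1/(2 × 0.03572) = 14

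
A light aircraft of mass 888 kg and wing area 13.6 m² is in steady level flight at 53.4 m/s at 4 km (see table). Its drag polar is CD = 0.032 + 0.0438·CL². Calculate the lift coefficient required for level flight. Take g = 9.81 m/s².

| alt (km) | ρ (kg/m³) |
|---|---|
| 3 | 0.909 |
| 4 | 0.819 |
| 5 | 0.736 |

CL = 0.549

At 4 km, from the table: ρ = 0.819 kg/m³.
Level flight ⇒ L = W = m·g = 888 × 9.81 = 8711.3 N.
q = ½ρv² = ½ × 0.819 × 53.4² = 1168 Pa.
CL = 2W/(ρv²S) = 2×8711.3/(0.819×53.4²×13.6) = 0.5485.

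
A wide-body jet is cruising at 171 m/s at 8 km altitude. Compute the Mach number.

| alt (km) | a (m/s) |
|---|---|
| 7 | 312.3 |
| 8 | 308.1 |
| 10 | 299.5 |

M = 0.555

At 8 km, from the table: a = 308.1 m/s.
M = v/a = 171 / 308.1 = 0.555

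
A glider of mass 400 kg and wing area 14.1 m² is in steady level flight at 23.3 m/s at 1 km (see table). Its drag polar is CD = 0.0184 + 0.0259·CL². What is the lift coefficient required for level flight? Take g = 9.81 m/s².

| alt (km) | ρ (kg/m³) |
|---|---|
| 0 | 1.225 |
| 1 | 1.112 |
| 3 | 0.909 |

CL = 0.922

At 1 km, from the table: ρ = 1.112 kg/m³.
Level flight ⇒ L = W = m·g = 400 × 9.81 = 3924 N.
q = ½ρv² = ½ × 1.112 × 23.3² = 301.8 Pa.
Required CL = L/(qS) = 3924/(301.8·14.1) = 0.922.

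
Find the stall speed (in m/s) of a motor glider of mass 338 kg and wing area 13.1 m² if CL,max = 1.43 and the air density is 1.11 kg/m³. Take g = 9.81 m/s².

V_stall = 17.9 m/s

At stall, lift equals weight: L = W = m·g = 338 × 9.81 = 3316 N.
V_stall = √(2W/(ρ·S·CL,max)) = √(2 × 3316 / (1.11 × 13.1 × 1.43))
V_stall = √318.9 = 17.9 m/s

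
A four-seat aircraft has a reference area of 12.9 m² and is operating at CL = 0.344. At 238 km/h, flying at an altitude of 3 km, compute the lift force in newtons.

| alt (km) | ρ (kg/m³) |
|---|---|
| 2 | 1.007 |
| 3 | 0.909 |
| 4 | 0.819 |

L = 8820 N

At 3 km, from the table: ρ = 0.909 kg/m³.
Convert speed: v = 238 km/h ÷ 3.6 = 66.11 m/s.
L = ½ρv²S·CL = ½ × 0.909 × 66.11² × 12.9 × 0.344 = 8820 N ≈ 8.82 kN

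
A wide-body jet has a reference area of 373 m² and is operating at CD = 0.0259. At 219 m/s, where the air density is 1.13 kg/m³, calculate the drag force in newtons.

D = ½ρv²S·CD = ½ × 1.13 × 219² × 373 × 0.0259 = 2.62×10^5 N ≈ 262 kN

D = 2.62×10^5 N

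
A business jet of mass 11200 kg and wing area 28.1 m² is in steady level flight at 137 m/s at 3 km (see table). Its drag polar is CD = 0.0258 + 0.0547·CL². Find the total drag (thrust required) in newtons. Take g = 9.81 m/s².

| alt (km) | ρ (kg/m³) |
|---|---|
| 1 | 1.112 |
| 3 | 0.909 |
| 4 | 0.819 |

At 3 km, from the table: ρ = 0.909 kg/m³.
Level flight ⇒ L = W = m·g = 11200 × 9.81 = 1.0987×10^5 N.
Dynamic pressure q = 0.5 × 0.909 × 137² = 8531 Pa.
Required CL = L/(qS) = 1.0987×10^5/(8531·28.1) = 0.4584.
CD = 0.0258 + 0.0547 × 0.4584² = 0.03729.
D = q·S·CD = 8531 × 28.1 × 0.03729 = 8939 N

D = 8940 N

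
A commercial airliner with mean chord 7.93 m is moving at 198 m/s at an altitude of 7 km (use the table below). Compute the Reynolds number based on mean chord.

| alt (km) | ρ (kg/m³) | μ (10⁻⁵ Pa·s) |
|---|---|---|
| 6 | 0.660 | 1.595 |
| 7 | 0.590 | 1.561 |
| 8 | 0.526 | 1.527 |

Re = 5.93×10^7

At 7 km, from the table: ρ = 0.590 kg/m³, μ = 1.561×10⁻⁵ Pa·s.
Re = ρ·v·c/μ = 0.59 × 198 × 7.93 / (1.561×10⁻⁵) = 5.93×10^7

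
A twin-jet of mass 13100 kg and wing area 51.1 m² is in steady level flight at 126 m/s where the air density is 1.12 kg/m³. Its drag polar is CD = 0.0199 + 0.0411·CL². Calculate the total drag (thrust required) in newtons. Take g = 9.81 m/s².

Level flight ⇒ L = W = m·g = 13100 × 9.81 = 1.2851×10^5 N.
q = ½ρv² = ½ × 1.12 × 126² = 8891 Pa.
Required CL = L/(qS) = 1.2851×10^5/(8891·51.1) = 0.2829.
CD = 0.0199 + 0.0411 × 0.2829² = 0.02319.
D = q·S·CD = 8891 × 51.1 × 0.02319 = 10530 N

D = 10500 N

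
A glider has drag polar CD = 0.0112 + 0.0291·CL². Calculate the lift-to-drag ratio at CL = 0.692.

CD = 0.0112 + 0.0291 × 0.692² = 0.02513
L/D = CL/CD = 0.692 / 0.02513 = 27.5

L/D = 27.5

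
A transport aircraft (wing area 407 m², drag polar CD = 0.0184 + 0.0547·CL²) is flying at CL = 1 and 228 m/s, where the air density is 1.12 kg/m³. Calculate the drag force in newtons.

D = 8.66×10^5 N

CD = 0.0184 + 0.0547 × 1² = 0.0731
D = ½ρv²S·CD = ½ × 1.12 × 228² × 407 × 0.0731 = 8.66×10^5 N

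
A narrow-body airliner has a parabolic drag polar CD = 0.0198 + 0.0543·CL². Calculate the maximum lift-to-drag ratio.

(L/D)max = 15.2

For CD = CD0 + K·CL², (L/D)max occurs at CL* = √(CD0/K) and equals 1/(2√(K·CD0)).
(L/D)max = 1/(2√(0.0543 × 0.0198)) = 1/(2 × 0.03279) = 15.2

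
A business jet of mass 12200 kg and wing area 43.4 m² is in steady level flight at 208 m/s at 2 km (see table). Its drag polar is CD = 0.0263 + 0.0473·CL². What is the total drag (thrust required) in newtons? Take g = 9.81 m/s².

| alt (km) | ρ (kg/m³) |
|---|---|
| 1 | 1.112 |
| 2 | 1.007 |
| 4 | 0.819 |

At 2 km, from the table: ρ = 1.007 kg/m³.
In steady level flight, lift balances weight: W = mg = 12200 × 9.81 = 1.1968×10^5 N.
Dynamic pressure q = 0.5 × 1.007 × 208² = 21780 Pa.
CL = 2W/(ρv²S) = 2×1.1968×10^5/(1.007×208²×43.4) = 0.1266.
CD = 0.0263 + 0.0473 × 0.1266² = 0.02706.
D = q·S·CD = 21780 × 43.4 × 0.02706 = 25580 N

D = 25600 N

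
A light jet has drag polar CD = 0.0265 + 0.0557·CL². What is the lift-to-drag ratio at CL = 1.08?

CD = 0.0265 + 0.0557 × 1.08² = 0.09147
L/D = CL/CD = 1.08 / 0.09147 = 11.8

L/D = 11.8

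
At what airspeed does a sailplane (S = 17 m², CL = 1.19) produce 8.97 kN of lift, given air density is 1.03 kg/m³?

v = 29.3 m/s

L = ½ρv²S·CL ⇒ v = √(2L/(ρ·S·CL))
v = √(2 × 8970 / (1.03 × 17 × 1.19)) = √861 = 29.3 m/s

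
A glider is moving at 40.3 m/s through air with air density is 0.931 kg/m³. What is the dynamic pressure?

q = ½ρv² = ½ × 0.931 × 40.3² = 756 Pa

q = 756 Pa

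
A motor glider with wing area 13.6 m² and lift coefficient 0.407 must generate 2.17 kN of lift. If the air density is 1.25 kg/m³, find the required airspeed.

v = 25 m/s

L = ½ρv²S·CL ⇒ v = √(2L/(ρ·S·CL))
v = √(2 × 2170 / (1.25 × 13.6 × 0.407)) = √627.3 = 25 m/s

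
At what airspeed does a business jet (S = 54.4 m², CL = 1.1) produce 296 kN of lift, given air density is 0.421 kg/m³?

L = ½ρv²S·CL ⇒ v = √(2L/(ρ·S·CL))
v = √(2 × 2.96×10^5 / (0.421 × 54.4 × 1.1)) = √23500 = 153 m/s

v = 153 m/s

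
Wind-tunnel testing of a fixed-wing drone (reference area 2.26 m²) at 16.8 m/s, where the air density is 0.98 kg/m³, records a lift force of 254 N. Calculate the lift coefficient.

CL = 0.813

From L = ½ρv²S·CL, rearranging gives CL = 2L/(ρv²S).
CL = 2 × 254 / (0.98 × 16.8² × 2.26) = 0.813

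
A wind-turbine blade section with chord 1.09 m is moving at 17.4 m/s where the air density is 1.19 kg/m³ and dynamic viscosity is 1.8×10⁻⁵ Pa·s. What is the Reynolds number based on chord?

Re = ρ·v·c/μ = 1.19 × 17.4 × 1.09 / (1.8×10⁻⁵) = 1.25×10^6

Re = 1.25×10^6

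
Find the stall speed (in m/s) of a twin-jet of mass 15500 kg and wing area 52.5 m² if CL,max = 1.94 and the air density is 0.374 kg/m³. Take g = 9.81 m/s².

V_stall = 89.4 m/s

Stall occurs when L = W at CL,max. W = mg = 15500 × 9.81 = 1.521×10^5 N.
V_stall = √(2W/(ρ·S·CL,max)) = √(2 × 1.521×10^5 / (0.374 × 52.5 × 1.94))
V_stall = √7984 = 89.4 m/s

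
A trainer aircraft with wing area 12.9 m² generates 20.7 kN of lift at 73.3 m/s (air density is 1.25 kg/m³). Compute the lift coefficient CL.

CL = 0.478

From L = ½ρv²S·CL, rearranging gives CL = 2L/(ρv²S).
CL = 2 × 20700 / (1.25 × 73.3² × 12.9) = 0.478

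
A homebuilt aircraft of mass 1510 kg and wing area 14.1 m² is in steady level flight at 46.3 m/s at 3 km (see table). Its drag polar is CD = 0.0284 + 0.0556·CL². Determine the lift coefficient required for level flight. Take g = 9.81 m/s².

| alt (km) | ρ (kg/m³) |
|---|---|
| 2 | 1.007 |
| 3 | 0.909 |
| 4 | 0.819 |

CL = 1.08

At 3 km, from the table: ρ = 0.909 kg/m³.
Level flight ⇒ L = W = m·g = 1510 × 9.81 = 14813 N.
Dynamic pressure q = 0.5 × 0.909 × 46.3² = 974.3 Pa.
CL = 2W/(ρv²S) = 2×14813/(0.909×46.3²×14.1) = 1.078.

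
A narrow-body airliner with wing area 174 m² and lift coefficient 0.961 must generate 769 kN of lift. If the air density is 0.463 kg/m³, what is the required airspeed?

v = 141 m/s

L = ½ρv²S·CL ⇒ v = √(2L/(ρ·S·CL))
v = √(2 × 7.69×10^5 / (0.463 × 174 × 0.961)) = √19870 = 141 m/s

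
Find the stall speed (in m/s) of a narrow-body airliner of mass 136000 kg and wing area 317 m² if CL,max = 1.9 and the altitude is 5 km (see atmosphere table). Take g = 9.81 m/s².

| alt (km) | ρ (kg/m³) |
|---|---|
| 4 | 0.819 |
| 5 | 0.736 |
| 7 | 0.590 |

V_stall = 77.6 m/s

At 5 km, from the table: ρ = 0.736 kg/m³.
At stall, lift equals weight: L = W = m·g = 136000 × 9.81 = 1.334×10^6 N.
V_stall = √(2W/(ρ·S·CL,max)) = √(2 × 1.334×10^6 / (0.736 × 317 × 1.9))
V_stall = √6019 = 77.6 m/s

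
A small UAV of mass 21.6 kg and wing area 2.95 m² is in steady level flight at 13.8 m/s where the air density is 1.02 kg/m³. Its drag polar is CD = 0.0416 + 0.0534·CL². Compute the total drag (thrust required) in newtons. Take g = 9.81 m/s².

D = 20.3 N

Level flight ⇒ L = W = m·g = 21.6 × 9.81 = 211.9 N.
Dynamic pressure q = 0.5 × 1.02 × 13.8² = 97.12 Pa.
CL = 2W/(ρv²S) = 2×211.9/(1.02×13.8²×2.95) = 0.7396.
CD = 0.0416 + 0.0534 × 0.7396² = 0.07081.
D = q·S·CD = 97.12 × 2.95 × 0.07081 = 20.29 N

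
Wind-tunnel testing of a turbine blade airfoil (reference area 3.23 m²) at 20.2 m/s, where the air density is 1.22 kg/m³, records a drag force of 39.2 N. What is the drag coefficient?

CD = 0.0488

From D = ½ρv²S·CD, rearranging gives CD = 2D/(ρv²S).
CD = 2 × 39.2 / (1.22 × 20.2² × 3.23) = 0.0488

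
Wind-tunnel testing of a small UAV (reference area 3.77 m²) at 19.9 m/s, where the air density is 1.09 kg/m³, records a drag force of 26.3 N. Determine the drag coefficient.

CD = 0.0323

From D = ½ρv²S·CD, rearranging gives CD = 2D/(ρv²S).
CD = 2 × 26.3 / (1.09 × 19.9² × 3.77) = 0.0323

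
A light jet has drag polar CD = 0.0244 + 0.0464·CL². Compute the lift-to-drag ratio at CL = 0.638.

CD = 0.0244 + 0.0464 × 0.638² = 0.04329
L/D = CL/CD = 0.638 / 0.04329 = 14.7

L/D = 14.7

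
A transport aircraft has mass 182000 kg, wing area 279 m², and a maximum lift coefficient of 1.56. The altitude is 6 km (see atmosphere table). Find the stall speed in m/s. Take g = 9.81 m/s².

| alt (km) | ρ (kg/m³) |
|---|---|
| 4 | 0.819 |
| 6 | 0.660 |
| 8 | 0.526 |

V_stall = 111 m/s

At 6 km, from the table: ρ = 0.660 kg/m³.
At stall, lift equals weight: L = W = m·g = 182000 × 9.81 = 1.785×10^6 N.
From L = ½ρV²S·CL,max = W: V_stall = √(2W/(ρSCL,max)) = √(2·1.785×10^6/(0.66·279·1.56))
V_stall = √12430 = 111 m/s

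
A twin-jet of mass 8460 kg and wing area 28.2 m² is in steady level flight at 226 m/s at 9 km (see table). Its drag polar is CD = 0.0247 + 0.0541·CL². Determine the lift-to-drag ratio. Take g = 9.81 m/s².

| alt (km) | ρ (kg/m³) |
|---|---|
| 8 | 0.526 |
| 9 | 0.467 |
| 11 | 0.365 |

At 9 km, from the table: ρ = 0.467 kg/m³.
In steady level flight, lift balances weight: W = mg = 8460 × 9.81 = 82993 N.
q = ½ρv² = ½ × 0.467 × 226² = 11930 Pa.
CL = 2W/(ρv²S) = 2×82993/(0.467×226²×28.2) = 0.2468.
CD = 0.0247 + 0.0541 × 0.2468² = 0.02799.
L/D = CL/CD = 0.2468 / 0.02799 = 8.81

L/D = 8.81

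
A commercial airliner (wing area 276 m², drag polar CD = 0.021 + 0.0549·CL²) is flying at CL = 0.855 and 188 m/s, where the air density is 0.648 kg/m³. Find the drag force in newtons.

D = 1.93×10^5 N

CD = 0.021 + 0.0549 × 0.855² = 0.06113
D = ½ρv²S·CD = ½ × 0.648 × 188² × 276 × 0.06113 = 1.93×10^5 N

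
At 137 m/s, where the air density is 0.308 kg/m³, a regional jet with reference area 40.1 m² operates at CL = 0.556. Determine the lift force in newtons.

Dynamic pressure q = ½ρv² = ½ × 0.308 × 137² = 2890 Pa.
L = q·S·CL = 2890 × 40.1 × 0.556 = 64400 N ≈ 64.4 kN

L = 64400 N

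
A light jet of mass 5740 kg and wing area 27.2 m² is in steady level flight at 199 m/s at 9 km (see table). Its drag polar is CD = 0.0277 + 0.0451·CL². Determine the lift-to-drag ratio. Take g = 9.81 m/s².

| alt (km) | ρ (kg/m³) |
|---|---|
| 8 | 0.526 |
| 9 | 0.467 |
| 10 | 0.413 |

At 9 km, from the table: ρ = 0.467 kg/m³.
In steady level flight, lift balances weight: W = mg = 5740 × 9.81 = 56309 N.
q = ½ρv² = ½ × 0.467 × 199² = 9247 Pa.
Required CL = L/(qS) = 56309/(9247·27.2) = 0.2239.
CD = 0.0277 + 0.0451 × 0.2239² = 0.02996.
L/D = CL/CD = 0.2239 / 0.02996 = 7.47

L/D = 7.47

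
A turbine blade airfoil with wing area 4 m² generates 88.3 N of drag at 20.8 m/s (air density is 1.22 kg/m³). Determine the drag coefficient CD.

CD = 0.0836

From D = ½ρv²S·CD, rearranging gives CD = 2D/(ρv²S).
CD = 2 × 88.3 / (1.22 × 20.8² × 4) = 0.0836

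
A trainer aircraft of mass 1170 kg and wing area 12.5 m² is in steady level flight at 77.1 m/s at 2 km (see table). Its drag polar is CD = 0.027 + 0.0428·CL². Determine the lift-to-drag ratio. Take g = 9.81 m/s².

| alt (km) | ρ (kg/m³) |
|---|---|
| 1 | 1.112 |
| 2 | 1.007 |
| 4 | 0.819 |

L/D = 9.89

At 2 km, from the table: ρ = 1.007 kg/m³.
Level flight ⇒ L = W = m·g = 1170 × 9.81 = 11478 N.
Dynamic pressure q = 0.5 × 1.007 × 77.1² = 2993 Pa.
CL = W/(q·S) = 11478 / (2993 × 12.5) = 0.3068.
CD = 0.027 + 0.0428 × 0.3068² = 0.03103.
L/D = CL/CD = 0.3068 / 0.03103 = 9.89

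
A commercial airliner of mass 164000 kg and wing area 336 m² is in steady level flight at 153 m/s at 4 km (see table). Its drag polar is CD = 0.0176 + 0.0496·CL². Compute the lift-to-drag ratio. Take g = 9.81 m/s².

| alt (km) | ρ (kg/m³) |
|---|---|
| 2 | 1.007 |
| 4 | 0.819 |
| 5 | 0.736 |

L/D = 16.7

At 4 km, from the table: ρ = 0.819 kg/m³.
In steady level flight, lift balances weight: W = mg = 164000 × 9.81 = 1.6088×10^6 N.
q = ½ρv² = ½ × 0.819 × 153² = 9586 Pa.
CL = W/(q·S) = 1.6088×10^6 / (9586 × 336) = 0.4995.
CD = 0.0176 + 0.0496 × 0.4995² = 0.02998.
L/D = CL/CD = 0.4995 / 0.02998 = 16.7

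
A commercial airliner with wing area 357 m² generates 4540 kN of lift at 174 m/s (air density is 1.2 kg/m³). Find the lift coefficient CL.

From L = ½ρv²S·CL, rearranging gives CL = 2L/(ρv²S).
CL = 2 × 4.54×10^6 / (1.2 × 174² × 357) = 0.7

CL = 0.7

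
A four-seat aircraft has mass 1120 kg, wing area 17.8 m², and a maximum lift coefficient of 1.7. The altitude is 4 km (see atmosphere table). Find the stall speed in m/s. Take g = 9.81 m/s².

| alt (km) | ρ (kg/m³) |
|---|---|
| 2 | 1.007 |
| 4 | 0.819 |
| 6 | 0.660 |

At 4 km, from the table: ρ = 0.819 kg/m³.
Weight W = mg = 1120 × 9.81 = 10990 N.
From L = ½ρV²S·CL,max = W: V_stall = √(2W/(ρSCL,max)) = √(2·10990/(0.819·17.8·1.7))
V_stall = √886.7 = 29.8 m/s

V_stall = 29.8 m/s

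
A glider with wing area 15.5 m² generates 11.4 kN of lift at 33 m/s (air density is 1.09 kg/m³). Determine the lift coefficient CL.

CL = 1.24

From L = ½ρv²S·CL, rearranging gives CL = 2L/(ρv²S).
CL = 2 × 11400 / (1.09 × 33² × 15.5) = 1.24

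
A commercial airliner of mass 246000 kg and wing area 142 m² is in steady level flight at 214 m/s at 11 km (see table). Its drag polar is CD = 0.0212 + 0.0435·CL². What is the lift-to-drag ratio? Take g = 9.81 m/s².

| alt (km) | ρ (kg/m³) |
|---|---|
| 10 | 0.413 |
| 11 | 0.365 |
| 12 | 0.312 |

At 11 km, from the table: ρ = 0.365 kg/m³.
Level flight ⇒ L = W = m·g = 246000 × 9.81 = 2.4133×10^6 N.
Dynamic pressure q = 0.5 × 0.365 × 214² = 8358 Pa.
Required CL = L/(qS) = 2.4133×10^6/(8358·142) = 2.033.
CD = 0.0212 + 0.0435 × 2.033² = 0.2011.
L/D = CL/CD = 2.033 / 0.2011 = 10.1

L/D = 10.1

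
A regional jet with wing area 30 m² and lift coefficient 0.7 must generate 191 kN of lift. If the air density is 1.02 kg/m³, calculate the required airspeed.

L = ½ρv²S·CL ⇒ v = √(2L/(ρ·S·CL))
v = √(2 × 1.91×10^5 / (1.02 × 30 × 0.7)) = √17830 = 134 m/s

v = 134 m/s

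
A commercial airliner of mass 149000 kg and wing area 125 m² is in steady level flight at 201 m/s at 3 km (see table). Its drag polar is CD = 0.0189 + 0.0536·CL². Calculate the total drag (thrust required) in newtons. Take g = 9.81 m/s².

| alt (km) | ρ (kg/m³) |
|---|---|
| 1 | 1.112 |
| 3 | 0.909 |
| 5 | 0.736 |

D = 93300 N

At 3 km, from the table: ρ = 0.909 kg/m³.
In steady level flight, lift balances weight: W = mg = 149000 × 9.81 = 1.4617×10^6 N.
Dynamic pressure q = 0.5 × 0.909 × 201² = 18360 Pa.
Required CL = L/(qS) = 1.4617×10^6/(18360·125) = 0.6368.
CD = 0.0189 + 0.0536 × 0.6368² = 0.04064.
D = q·S·CD = 18360 × 125 × 0.04064 = 93270 N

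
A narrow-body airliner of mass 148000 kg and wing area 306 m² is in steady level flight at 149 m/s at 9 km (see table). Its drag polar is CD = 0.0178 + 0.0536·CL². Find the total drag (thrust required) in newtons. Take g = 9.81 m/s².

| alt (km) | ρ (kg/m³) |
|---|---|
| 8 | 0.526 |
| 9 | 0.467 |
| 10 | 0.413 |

D = 99500 N

At 9 km, from the table: ρ = 0.467 kg/m³.
In steady level flight, lift balances weight: W = mg = 148000 × 9.81 = 1.4519×10^6 N.
q = ½ρv² = ½ × 0.467 × 149² = 5184 Pa.
CL = 2W/(ρv²S) = 2×1.4519×10^6/(0.467×149²×306) = 0.9153.
CD = 0.0178 + 0.0536 × 0.9153² = 0.0627.
D = q·S·CD = 5184 × 306 × 0.0627 = 99460 N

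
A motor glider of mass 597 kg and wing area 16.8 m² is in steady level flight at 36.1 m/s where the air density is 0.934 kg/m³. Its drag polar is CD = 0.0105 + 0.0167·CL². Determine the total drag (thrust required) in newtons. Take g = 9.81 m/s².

Level flight ⇒ L = W = m·g = 597 × 9.81 = 5856.6 N.
q = ½ρv² = ½ × 0.934 × 36.1² = 608.6 Pa.
CL = 2W/(ρv²S) = 2×5856.6/(0.934×36.1²×16.8) = 0.5728.
CD = 0.0105 + 0.0167 × 0.5728² = 0.01598.
D = q·S·CD = 608.6 × 16.8 × 0.01598 = 163.4 N

D = 163 N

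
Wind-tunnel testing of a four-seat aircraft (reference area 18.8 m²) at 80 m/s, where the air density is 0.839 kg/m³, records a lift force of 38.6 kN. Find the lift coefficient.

CL = 0.765

From L = ½ρv²S·CL, rearranging gives CL = 2L/(ρv²S).
CL = 2 × 38600 / (0.839 × 80² × 18.8) = 0.765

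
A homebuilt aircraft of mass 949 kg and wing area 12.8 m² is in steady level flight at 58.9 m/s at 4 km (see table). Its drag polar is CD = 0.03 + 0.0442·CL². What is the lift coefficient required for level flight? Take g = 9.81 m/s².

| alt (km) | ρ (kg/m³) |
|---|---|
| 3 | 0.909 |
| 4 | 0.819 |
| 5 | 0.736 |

CL = 0.512

At 4 km, from the table: ρ = 0.819 kg/m³.
Level flight ⇒ L = W = m·g = 949 × 9.81 = 9309.7 N.
Dynamic pressure q = 0.5 × 0.819 × 58.9² = 1421 Pa.
CL = 2W/(ρv²S) = 2×9309.7/(0.819×58.9²×12.8) = 0.512.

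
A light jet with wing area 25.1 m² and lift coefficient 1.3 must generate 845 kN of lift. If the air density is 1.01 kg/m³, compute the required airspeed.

v = 226 m/s

L = ½ρv²S·CL ⇒ v = √(2L/(ρ·S·CL))
v = √(2 × 8.45×10^5 / (1.01 × 25.1 × 1.3)) = √51280 = 226 m/s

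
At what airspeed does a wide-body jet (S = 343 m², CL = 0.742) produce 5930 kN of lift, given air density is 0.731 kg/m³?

L = ½ρv²S·CL ⇒ v = √(2L/(ρ·S·CL))
v = √(2 × 5.93×10^6 / (0.731 × 343 × 0.742)) = √63750 = 252 m/s

v = 252 m/s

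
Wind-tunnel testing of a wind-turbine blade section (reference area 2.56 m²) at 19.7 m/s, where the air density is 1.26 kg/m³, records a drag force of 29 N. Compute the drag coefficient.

From D = ½ρv²S·CD, rearranging gives CD = 2D/(ρv²S).
CD = 2 × 29 / (1.26 × 19.7² × 2.56) = 0.0463

CD = 0.0463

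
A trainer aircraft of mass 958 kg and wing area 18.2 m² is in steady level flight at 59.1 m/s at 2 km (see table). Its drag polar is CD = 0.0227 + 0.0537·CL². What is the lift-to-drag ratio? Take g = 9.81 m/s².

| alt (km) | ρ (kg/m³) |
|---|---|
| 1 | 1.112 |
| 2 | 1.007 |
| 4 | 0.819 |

L/D = 10.7

At 2 km, from the table: ρ = 1.007 kg/m³.
Level flight ⇒ L = W = m·g = 958 × 9.81 = 9398 N.
q = ½ρv² = ½ × 1.007 × 59.1² = 1759 Pa.
CL = 2W/(ρv²S) = 2×9398/(1.007×59.1²×18.2) = 0.2936.
CD = 0.0227 + 0.0537 × 0.2936² = 0.02733.
L/D = CL/CD = 0.2936 / 0.02733 = 10.7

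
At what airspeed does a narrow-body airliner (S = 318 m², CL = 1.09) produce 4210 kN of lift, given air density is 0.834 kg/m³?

L = ½ρv²S·CL ⇒ v = √(2L/(ρ·S·CL))
v = √(2 × 4.21×10^6 / (0.834 × 318 × 1.09)) = √29130 = 171 m/s

v = 171 m/s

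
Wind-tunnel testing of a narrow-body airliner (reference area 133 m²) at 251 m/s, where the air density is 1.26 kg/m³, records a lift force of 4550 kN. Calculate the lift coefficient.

From L = ½ρv²S·CL, rearranging gives CL = 2L/(ρv²S).
CL = 2 × 4.55×10^6 / (1.26 × 251² × 133) = 0.862

CL = 0.862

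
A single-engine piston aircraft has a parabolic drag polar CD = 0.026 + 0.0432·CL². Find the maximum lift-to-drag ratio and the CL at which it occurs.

(L/D)max = 14.9, at CL = 0.776

For CD = CD0 + K·CL², (L/D)max occurs at CL* = √(CD0/K) and equals 1/(2√(K·CD0)).
(L/D)max = 1/(2√(0.0432 × 0.026)) = 1/(2 × 0.03351) = 14.9
CL* = √(0.026/0.0432) = 0.776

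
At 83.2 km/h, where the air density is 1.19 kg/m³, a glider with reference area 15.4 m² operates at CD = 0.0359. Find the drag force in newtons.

Convert speed: v = 83.2 km/h ÷ 3.6 = 23.11 m/s.
Dynamic pressure q = ½ρv² = ½ × 1.19 × 23.11² = 317.8 Pa.
D = q·S·CD = 317.8 × 15.4 × 0.0359 = 176 N

D = 176 N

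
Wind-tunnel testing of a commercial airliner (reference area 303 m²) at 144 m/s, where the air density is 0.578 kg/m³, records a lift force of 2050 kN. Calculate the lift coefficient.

From L = ½ρv²S·CL, rearranging gives CL = 2L/(ρv²S).
CL = 2 × 2.05×10^6 / (0.578 × 144² × 303) = 1.13

CL = 1.13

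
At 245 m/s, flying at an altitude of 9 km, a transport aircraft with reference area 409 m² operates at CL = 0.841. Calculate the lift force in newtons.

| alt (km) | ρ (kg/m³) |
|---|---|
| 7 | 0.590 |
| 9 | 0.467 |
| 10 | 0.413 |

L = 4.82×10^6 N

At 9 km, from the table: ρ = 0.467 kg/m³.
L = ½ρv²S·CL = ½ × 0.467 × 245² × 409 × 0.841 = 4.82×10^6 N ≈ 4820 kN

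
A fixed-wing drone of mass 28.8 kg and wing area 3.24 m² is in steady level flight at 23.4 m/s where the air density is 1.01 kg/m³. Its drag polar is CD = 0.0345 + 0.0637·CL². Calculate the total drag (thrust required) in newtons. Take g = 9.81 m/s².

In steady level flight, lift balances weight: W = mg = 28.8 × 9.81 = 282.53 N.
Dynamic pressure q = 0.5 × 1.01 × 23.4² = 276.5 Pa.
CL = 2W/(ρv²S) = 2×282.53/(1.01×23.4²×3.24) = 0.3154.
CD = 0.0345 + 0.0637 × 0.3154² = 0.04083.
D = q·S·CD = 276.5 × 3.24 × 0.04083 = 36.58 N

D = 36.6 N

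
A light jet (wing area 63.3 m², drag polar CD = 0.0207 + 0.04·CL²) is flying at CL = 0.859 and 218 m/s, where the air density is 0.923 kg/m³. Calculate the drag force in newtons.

D = 69700 N

CD = 0.0207 + 0.04 × 0.859² = 0.05022
D = ½ρv²S·CD = ½ × 0.923 × 218² × 63.3 × 0.05022 = 69700 N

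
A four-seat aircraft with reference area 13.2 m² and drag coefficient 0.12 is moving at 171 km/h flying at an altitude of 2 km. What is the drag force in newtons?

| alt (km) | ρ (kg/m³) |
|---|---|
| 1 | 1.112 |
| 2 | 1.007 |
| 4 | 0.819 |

D = 1800 N

At 2 km, from the table: ρ = 1.007 kg/m³.
Convert speed: v = 171 km/h ÷ 3.6 = 47.5 m/s.
D = ½ρv²S·CD = ½ × 1.007 × 47.5² × 13.2 × 0.12 = 1800 N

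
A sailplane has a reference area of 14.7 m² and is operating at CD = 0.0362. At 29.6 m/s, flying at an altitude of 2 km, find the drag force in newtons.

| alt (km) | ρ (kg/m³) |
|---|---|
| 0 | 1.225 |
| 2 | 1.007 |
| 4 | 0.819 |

D = 235 N

At 2 km, from the table: ρ = 1.007 kg/m³.
D = ½ρv²S·CD = ½ × 1.007 × 29.6² × 14.7 × 0.0362 = 235 N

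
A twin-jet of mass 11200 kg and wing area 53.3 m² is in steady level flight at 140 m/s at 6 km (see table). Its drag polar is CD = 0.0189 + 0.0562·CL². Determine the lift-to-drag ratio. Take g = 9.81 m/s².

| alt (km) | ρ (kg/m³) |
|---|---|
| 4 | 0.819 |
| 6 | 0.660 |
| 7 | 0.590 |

At 6 km, from the table: ρ = 0.660 kg/m³.
Weight W = mg = 11200 × 9.81 = 1.0987×10^5 N; in level flight L = W.
Dynamic pressure q = 0.5 × 0.66 × 140² = 6468 Pa.
Required CL = L/(qS) = 1.0987×10^5/(6468·53.3) = 0.3187.
CD = 0.0189 + 0.0562 × 0.3187² = 0.02461.
L/D = CL/CD = 0.3187 / 0.02461 = 13

L/D = 13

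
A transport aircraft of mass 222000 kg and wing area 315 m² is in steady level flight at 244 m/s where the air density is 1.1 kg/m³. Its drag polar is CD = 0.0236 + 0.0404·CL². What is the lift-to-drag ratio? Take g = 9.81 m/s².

Level flight ⇒ L = W = m·g = 222000 × 9.81 = 2.1778×10^6 N.
Dynamic pressure q = 0.5 × 1.1 × 244² = 32740 Pa.
Required CL = L/(qS) = 2.1778×10^6/(32740·315) = 0.2111.
CD = 0.0236 + 0.0404 × 0.2111² = 0.0254.
L/D = CL/CD = 0.2111 / 0.0254 = 8.31

L/D = 8.31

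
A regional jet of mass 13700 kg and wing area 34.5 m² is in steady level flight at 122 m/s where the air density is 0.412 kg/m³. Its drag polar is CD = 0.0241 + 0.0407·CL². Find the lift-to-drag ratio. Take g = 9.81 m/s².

Weight W = mg = 13700 × 9.81 = 1.344×10^5 N; in level flight L = W.
q = ½ρv² = ½ × 0.412 × 122² = 3066 Pa.
Required CL = L/(qS) = 1.344×10^5/(3066·34.5) = 1.271.
CD = 0.0241 + 0.0407 × 1.271² = 0.0898.
L/D = CL/CD = 1.271 / 0.0898 = 14.1

L/D = 14.1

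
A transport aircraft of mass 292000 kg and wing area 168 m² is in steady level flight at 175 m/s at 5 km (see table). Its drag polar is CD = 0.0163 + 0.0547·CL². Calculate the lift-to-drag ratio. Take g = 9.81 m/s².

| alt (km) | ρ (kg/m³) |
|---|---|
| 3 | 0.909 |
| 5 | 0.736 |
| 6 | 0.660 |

At 5 km, from the table: ρ = 0.736 kg/m³.
Weight W = mg = 292000 × 9.81 = 2.8645×10^6 N; in level flight L = W.
q = ½ρv² = ½ × 0.736 × 175² = 11270 Pa.
CL = W/(q·S) = 2.8645×10^6 / (11270 × 168) = 1.513.
CD = 0.0163 + 0.0547 × 1.513² = 0.1415.
L/D = CL/CD = 1.513 / 0.1415 = 10.7

L/D = 10.7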